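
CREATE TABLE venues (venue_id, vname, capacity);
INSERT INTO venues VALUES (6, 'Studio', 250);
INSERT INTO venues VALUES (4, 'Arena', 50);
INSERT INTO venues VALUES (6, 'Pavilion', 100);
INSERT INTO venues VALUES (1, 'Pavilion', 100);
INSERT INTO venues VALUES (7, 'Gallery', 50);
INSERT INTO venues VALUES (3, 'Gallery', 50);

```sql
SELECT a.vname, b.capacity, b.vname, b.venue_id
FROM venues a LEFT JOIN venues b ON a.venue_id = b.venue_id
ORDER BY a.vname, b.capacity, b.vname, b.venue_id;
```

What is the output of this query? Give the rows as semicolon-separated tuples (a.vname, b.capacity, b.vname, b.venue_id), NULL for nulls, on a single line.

LEFT JOIN keeps every row from `venues a`; unmatched rows get NULL for `venues b`'s columns.
Matching on a.venue_id = b.venue_id.
Matched pairs: 8; unmatched a rows kept: 0.

(Arena, 50, Arena, 4); (Gallery, 50, Gallery, 3); (Gallery, 50, Gallery, 7); (Pavilion, 100, Pavilion, 1); (Pavilion, 100, Pavilion, 6); (Pavilion, 250, Studio, 6); (Studio, 100, Pavilion, 6); (Studio, 250, Studio, 6)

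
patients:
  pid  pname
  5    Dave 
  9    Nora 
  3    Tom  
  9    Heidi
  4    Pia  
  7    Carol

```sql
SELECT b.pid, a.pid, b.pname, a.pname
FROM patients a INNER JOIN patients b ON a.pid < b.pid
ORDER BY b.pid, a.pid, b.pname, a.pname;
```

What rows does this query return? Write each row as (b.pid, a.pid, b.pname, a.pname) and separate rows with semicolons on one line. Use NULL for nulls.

(4, 3, Pia, Tom); (5, 3, Dave, Tom); (5, 4, Dave, Pia); (7, 3, Carol, Tom); (7, 4, Carol, Pia); (7, 5, Carol, Dave); (9, 3, Heidi, Tom); (9, 3, Nora, Tom); (9, 4, Heidi, Pia); (9, 4, Nora, Pia); (9, 5, Heidi, Dave); (9, 5, Nora, Dave); (9, 7, Heidi, Carol); (9, 7, Nora, Carol)

INNER JOIN keeps only pairs where the ON condition holds.
Matching on a.pid < b.pid.
- pid=5: 3 matching b row(s), so 3 row(s) emitted.
- pid=9: no matching b row, dropped.
- pid=3: 5 matching b row(s), so 5 row(s) emitted.
- pid=9: no matching b row, dropped.
- pid=4: 4 matching b row(s), so 4 row(s) emitted.
- pid=7: 2 matching b row(s), so 2 row(s) emitted.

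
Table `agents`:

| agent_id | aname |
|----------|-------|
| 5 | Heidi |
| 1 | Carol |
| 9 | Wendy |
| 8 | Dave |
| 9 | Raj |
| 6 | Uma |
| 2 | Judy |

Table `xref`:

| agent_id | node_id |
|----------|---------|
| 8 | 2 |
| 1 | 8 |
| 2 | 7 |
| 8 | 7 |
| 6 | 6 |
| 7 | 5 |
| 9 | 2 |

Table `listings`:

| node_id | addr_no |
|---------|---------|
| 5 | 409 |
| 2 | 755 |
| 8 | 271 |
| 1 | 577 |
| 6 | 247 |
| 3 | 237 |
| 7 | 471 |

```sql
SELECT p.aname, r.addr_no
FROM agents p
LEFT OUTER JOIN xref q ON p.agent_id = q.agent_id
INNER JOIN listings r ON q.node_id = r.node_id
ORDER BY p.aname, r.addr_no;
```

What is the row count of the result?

7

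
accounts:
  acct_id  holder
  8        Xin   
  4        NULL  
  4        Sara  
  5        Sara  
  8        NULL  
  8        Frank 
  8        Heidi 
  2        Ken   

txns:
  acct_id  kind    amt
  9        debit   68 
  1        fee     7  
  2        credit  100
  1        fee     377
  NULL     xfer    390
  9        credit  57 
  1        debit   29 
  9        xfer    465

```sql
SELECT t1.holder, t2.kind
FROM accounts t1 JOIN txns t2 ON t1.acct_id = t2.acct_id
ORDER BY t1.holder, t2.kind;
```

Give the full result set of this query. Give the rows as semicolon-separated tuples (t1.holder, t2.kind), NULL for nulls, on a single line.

(Ken, credit)

INNER JOIN keeps only pairs where the ON condition holds.
Matching on t1.acct_id = t2.acct_id. A NULL in a compared column never satisfies the condition.
- t1 row (acct_id=8): no match → dropped.
- t1 row (acct_id=4): no match → dropped.
- t1 row (acct_id=4): no match → dropped.
- t1 row (acct_id=5): no match → dropped.
- t1 row (acct_id=8): no match → dropped.
- t1 row (acct_id=8): no match → dropped.
- t1 row (acct_id=8): no match → dropped.
- t1 row (acct_id=2): matches 1 t2 row(s) → 1 output row(s).
After projecting and ordering:
t1.holder | t2.kind
Ken | credit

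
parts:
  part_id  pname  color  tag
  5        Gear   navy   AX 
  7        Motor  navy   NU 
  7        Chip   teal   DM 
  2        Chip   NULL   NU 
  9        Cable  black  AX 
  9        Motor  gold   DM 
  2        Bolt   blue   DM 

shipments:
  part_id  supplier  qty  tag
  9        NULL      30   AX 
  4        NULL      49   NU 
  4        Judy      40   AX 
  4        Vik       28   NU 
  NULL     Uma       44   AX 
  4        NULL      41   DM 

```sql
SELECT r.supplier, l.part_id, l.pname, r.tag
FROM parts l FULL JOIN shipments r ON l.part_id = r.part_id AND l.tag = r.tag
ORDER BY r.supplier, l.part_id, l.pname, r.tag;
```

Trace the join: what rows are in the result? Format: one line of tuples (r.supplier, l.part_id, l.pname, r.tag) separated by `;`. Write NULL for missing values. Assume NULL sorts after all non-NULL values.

FULL OUTER JOIN keeps every row from both sides; unmatched rows get NULL for the other side's columns.
Matching on l.part_id = r.part_id AND l.tag = r.tag. A NULL in a compared column never satisfies the condition.
Matched pairs: 1; unmatched l rows kept: 6; unmatched r rows kept: 5.

(Judy, NULL, NULL, AX); (Uma, NULL, NULL, AX); (Vik, NULL, NULL, NU); (NULL, 2, Bolt, NULL); (NULL, 2, Chip, NULL); (NULL, 5, Gear, NULL); (NULL, 7, Chip, NULL); (NULL, 7, Motor, NULL); (NULL, 9, Cable, AX); (NULL, 9, Motor, NULL); (NULL, NULL, NULL, DM); (NULL, NULL, NULL, NU)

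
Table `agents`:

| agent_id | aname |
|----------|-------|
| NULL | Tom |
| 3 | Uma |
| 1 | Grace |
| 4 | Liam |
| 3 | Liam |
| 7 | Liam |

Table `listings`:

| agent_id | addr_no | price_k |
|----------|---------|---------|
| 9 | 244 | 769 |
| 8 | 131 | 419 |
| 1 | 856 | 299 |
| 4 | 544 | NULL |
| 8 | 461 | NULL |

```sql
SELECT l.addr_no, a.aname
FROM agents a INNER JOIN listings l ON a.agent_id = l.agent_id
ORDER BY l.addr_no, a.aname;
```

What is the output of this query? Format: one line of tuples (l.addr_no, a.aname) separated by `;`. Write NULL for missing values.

INNER JOIN keeps only pairs where the ON condition holds.
Matching on a.agent_id = l.agent_id. A NULL in a compared column never satisfies the condition.
Matched pairs: 2.

(544, Liam); (856, Grace)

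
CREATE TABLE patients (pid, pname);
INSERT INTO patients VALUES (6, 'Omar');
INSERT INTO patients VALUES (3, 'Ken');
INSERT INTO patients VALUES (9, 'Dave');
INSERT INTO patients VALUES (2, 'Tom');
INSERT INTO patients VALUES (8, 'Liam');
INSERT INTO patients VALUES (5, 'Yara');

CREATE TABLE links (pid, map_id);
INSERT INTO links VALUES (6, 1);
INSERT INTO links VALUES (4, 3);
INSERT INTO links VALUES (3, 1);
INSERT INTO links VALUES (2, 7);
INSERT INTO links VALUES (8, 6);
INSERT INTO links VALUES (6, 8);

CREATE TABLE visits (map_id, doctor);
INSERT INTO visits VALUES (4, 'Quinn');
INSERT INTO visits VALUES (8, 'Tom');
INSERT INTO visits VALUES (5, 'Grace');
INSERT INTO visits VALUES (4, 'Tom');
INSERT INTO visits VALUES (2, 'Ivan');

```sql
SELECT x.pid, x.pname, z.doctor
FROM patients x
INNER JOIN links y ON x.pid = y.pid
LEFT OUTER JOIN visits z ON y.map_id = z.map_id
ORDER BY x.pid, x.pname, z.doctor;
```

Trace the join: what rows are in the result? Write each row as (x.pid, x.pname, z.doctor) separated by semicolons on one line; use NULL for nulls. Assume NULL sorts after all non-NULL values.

(2, Tom, NULL); (3, Ken, NULL); (6, Omar, Tom); (6, Omar, NULL); (8, Liam, NULL)

Joins associate left-to-right: patients INNER JOIN links on pid gives 5 intermediate row(s).
Then LEFT JOIN `visits z` on map_id: each of those 5 rows is kept; rows whose y.map_id has no match in z get NULL for z's columns.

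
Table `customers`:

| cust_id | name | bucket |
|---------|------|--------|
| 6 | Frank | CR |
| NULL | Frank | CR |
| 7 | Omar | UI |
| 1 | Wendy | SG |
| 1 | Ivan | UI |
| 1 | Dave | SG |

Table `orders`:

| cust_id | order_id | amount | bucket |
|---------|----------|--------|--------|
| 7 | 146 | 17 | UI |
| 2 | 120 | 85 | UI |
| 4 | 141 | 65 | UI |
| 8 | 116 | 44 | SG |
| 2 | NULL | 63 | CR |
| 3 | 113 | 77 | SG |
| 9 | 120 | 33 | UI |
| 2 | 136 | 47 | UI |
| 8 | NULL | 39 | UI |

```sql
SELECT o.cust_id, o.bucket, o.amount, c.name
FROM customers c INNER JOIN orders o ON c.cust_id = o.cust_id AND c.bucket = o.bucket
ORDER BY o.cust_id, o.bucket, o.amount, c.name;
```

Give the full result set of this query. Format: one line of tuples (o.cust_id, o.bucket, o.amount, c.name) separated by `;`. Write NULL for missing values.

(7, UI, 17, Omar)

INNER JOIN keeps only pairs where the ON condition holds.
Matching on c.cust_id = o.cust_id AND c.bucket = o.bucket. A NULL in a compared column never satisfies the condition.
- c[0] cust_id=6, bucket=CR → no match; dropped.
- c[1] cust_id=NULL, bucket=CR → no match; dropped.
- c[2] cust_id=7, bucket=UI → 1 match(es) in o → 1 row(s).
- c[3] cust_id=1, bucket=SG → no match; dropped.
- c[4] cust_id=1, bucket=UI → no match; dropped.
- c[5] cust_id=1, bucket=SG → no match; dropped.
After projecting and ordering:
o.cust_id | o.bucket | o.amount | c.name
7 | UI | 17 | Omar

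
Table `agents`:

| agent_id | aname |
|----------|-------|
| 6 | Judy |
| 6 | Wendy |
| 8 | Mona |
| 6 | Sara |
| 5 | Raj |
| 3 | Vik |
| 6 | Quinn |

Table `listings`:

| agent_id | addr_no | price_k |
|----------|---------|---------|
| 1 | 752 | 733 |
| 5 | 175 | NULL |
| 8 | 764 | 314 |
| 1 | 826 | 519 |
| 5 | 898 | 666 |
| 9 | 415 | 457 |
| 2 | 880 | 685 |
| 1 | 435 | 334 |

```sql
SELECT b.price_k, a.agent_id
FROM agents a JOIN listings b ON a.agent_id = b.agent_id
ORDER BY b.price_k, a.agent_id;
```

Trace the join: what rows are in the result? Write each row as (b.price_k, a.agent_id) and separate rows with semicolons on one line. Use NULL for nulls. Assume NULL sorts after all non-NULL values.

INNER JOIN keeps only pairs where the ON condition holds.
Matching on a.agent_id = b.agent_id.
- a[0] agent_id=6 → no match; dropped.
- a[1] agent_id=6 → no match; dropped.
- a[2] agent_id=8 → 1 match(es) in b → 1 row(s).
- a[3] agent_id=6 → no match; dropped.
- a[4] agent_id=5 → 2 match(es) in b → 2 row(s).
- a[5] agent_id=3 → no match; dropped.
- a[6] agent_id=6 → no match; dropped.
After projecting and ordering:
b.price_k | a.agent_id
314 | 8
666 | 5
NULL | 5

(314, 8); (666, 5); (NULL, 5)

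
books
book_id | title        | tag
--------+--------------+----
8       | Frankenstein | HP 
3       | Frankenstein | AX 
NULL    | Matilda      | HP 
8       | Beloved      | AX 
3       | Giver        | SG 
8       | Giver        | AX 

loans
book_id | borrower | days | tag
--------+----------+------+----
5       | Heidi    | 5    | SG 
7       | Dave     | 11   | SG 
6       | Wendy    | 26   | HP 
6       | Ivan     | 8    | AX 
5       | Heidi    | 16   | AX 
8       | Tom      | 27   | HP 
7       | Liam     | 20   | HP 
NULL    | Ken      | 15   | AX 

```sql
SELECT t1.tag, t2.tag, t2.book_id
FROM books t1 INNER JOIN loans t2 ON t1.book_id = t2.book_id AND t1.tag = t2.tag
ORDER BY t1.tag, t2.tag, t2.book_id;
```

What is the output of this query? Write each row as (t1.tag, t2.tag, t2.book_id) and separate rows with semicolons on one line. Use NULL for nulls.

INNER JOIN keeps only pairs where the ON condition holds.
Matching on t1.book_id = t2.book_id AND t1.tag = t2.tag. A NULL in a compared column never satisfies the condition.
Matched pairs: 1.

(HP, HP, 8)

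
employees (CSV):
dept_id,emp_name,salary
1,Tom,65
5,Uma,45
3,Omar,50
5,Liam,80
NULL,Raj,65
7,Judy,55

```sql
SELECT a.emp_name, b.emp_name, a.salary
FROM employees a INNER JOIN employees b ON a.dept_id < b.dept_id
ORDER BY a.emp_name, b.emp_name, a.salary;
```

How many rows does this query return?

INNER JOIN keeps only pairs where the ON condition holds.
Matching on a.dept_id < b.dept_id. A NULL in a compared column never satisfies the condition.
Matched pairs: 9.
Total: 9 rows.

9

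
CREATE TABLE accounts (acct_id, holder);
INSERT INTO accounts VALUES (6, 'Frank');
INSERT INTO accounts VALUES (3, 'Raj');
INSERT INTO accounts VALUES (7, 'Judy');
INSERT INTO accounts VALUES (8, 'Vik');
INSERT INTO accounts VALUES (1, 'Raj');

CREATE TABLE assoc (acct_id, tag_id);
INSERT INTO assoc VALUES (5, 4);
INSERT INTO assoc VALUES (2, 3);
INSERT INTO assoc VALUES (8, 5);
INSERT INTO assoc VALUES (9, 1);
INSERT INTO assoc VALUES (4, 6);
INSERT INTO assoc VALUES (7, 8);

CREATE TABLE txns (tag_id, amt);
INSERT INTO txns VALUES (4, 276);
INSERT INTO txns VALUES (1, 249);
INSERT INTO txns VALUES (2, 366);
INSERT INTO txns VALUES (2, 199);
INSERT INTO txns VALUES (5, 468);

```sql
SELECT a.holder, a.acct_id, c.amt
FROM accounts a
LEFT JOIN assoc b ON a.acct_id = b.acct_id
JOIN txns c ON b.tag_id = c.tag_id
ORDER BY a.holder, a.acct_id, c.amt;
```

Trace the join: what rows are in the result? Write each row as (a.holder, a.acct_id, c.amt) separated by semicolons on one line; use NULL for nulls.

(Vik, 8, 468)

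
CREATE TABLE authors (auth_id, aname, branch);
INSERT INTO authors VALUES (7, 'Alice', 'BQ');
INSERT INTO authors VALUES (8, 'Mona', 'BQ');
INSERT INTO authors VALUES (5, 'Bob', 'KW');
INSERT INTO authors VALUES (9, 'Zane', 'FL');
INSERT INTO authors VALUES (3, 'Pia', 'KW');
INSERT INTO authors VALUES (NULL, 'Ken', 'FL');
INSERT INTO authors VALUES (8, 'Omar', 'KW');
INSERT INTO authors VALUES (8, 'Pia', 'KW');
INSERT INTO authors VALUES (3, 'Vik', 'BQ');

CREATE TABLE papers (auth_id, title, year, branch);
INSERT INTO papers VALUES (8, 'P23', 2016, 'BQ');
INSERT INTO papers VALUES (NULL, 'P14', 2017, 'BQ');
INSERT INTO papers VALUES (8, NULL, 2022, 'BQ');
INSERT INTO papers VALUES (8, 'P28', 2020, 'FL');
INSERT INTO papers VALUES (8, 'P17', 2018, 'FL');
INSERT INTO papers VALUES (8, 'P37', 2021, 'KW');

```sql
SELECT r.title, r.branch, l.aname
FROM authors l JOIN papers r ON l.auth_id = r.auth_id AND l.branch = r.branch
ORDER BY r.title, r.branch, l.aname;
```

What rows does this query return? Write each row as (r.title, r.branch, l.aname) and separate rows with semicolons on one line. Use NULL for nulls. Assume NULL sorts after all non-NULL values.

(P23, BQ, Mona); (P37, KW, Omar); (P37, KW, Pia); (NULL, BQ, Mona)

INNER JOIN keeps only pairs where the ON condition holds.
Matching on l.auth_id = r.auth_id AND l.branch = r.branch. A NULL in a compared column never satisfies the condition.
Matched pairs: 4.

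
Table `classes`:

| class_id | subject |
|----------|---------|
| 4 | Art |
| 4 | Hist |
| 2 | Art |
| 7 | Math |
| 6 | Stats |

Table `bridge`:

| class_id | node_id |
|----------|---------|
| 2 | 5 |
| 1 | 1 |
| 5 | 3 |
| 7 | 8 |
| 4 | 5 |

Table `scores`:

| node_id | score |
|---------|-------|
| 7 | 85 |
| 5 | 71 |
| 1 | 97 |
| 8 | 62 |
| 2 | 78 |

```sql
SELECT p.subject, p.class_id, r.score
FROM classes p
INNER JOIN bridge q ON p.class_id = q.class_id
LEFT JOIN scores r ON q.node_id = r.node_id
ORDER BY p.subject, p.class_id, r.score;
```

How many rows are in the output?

4

Joins associate left-to-right: classes INNER JOIN bridge on class_id gives 4 intermediate row(s).
Then LEFT JOIN `scores r` on node_id: each of those 4 rows is kept; rows whose q.node_id has no match in r get NULL for r's columns.
Result: 4 row(s).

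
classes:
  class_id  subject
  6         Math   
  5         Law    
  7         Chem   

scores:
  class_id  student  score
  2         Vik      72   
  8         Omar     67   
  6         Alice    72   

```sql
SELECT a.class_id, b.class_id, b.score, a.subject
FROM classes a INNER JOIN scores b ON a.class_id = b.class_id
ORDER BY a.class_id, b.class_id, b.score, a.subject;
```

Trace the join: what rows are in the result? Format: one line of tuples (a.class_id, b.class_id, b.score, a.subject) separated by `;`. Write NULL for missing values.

(6, 6, 72, Math)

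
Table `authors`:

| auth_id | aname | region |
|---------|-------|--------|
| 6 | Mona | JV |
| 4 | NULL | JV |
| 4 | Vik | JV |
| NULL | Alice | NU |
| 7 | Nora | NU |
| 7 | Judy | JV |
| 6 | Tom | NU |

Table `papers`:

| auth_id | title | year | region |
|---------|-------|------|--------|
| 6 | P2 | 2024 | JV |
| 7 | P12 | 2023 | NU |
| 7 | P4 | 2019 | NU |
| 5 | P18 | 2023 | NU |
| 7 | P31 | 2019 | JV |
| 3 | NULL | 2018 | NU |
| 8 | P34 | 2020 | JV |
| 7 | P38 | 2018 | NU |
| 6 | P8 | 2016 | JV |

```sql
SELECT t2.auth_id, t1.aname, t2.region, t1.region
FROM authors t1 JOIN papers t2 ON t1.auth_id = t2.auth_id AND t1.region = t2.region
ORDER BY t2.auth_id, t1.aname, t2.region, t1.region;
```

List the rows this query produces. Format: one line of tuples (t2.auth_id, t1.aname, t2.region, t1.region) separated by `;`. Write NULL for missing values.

INNER JOIN keeps only pairs where the ON condition holds.
Matching on t1.auth_id = t2.auth_id AND t1.region = t2.region. A NULL in a compared column never satisfies the condition.
- auth_id=6, region=JV: 2 matching t2 row(s), so 2 row(s) emitted.
- auth_id=4, region=JV: no matching t2 row, dropped.
- auth_id=4, region=JV: no matching t2 row, dropped.
- auth_id=NULL, region=NU: no matching t2 row, dropped.
- auth_id=7, region=NU: 3 matching t2 row(s), so 3 row(s) emitted.
- auth_id=7, region=JV: 1 matching t2 row(s), so 1 row(s) emitted.
- auth_id=6, region=NU: no matching t2 row, dropped.
After projecting and ordering:
t2.auth_id | t1.aname | t2.region | t1.region
6 | Mona | JV | JV
6 | Mona | JV | JV
7 | Judy | JV | JV
7 | Nora | NU | NU
7 | Nora | NU | NU
7 | Nora | NU | NU

(6, Mona, JV, JV); (6, Mona, JV, JV); (7, Judy, JV, JV); (7, Nora, NU, NU); (7, Nora, NU, NU); (7, Nora, NU, NU)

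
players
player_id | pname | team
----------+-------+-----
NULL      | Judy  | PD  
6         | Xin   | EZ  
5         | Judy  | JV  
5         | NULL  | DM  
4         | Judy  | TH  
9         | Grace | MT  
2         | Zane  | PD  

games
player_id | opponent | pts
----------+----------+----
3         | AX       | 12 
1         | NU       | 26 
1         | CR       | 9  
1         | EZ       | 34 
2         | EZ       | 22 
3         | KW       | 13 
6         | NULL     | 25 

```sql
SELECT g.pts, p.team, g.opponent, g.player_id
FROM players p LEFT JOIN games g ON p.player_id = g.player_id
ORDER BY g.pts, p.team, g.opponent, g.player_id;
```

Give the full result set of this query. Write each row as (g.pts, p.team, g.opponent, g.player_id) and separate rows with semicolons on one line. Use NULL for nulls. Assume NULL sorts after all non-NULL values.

LEFT JOIN keeps every row from `players`; unmatched rows get NULL for `games`'s columns.
Matching on p.player_id = g.player_id. A NULL in a compared column never satisfies the condition.
Matched pairs: 2; unmatched p rows kept: 5.

(22, PD, EZ, 2); (25, EZ, NULL, 6); (NULL, DM, NULL, NULL); (NULL, JV, NULL, NULL); (NULL, MT, NULL, NULL); (NULL, PD, NULL, NULL); (NULL, TH, NULL, NULL)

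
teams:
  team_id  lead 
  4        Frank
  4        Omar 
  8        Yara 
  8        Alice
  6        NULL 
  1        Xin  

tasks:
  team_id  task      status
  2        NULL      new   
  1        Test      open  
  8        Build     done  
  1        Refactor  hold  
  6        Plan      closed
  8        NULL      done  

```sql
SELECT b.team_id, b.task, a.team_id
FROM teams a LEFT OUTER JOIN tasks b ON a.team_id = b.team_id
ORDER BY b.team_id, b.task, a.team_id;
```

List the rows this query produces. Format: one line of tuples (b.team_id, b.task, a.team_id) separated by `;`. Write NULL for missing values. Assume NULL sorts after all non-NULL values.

(1, Refactor, 1); (1, Test, 1); (6, Plan, 6); (8, Build, 8); (8, Build, 8); (8, NULL, 8); (8, NULL, 8); (NULL, NULL, 4); (NULL, NULL, 4)

LEFT JOIN keeps every row from `teams`; unmatched rows get NULL for `tasks`'s columns.
Matching on a.team_id = b.team_id.
Matched pairs: 7; unmatched a rows kept: 2.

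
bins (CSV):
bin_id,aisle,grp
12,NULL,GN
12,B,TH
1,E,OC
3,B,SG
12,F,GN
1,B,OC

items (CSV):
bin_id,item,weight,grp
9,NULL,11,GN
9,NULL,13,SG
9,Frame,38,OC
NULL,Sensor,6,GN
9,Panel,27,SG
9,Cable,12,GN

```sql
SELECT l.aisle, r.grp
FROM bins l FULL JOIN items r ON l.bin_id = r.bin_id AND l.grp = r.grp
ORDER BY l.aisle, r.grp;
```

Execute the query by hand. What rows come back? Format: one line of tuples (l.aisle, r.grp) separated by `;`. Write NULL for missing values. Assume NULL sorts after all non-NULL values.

(B, NULL); (B, NULL); (B, NULL); (E, NULL); (F, NULL); (NULL, GN); (NULL, GN); (NULL, GN); (NULL, OC); (NULL, SG); (NULL, SG); (NULL, NULL)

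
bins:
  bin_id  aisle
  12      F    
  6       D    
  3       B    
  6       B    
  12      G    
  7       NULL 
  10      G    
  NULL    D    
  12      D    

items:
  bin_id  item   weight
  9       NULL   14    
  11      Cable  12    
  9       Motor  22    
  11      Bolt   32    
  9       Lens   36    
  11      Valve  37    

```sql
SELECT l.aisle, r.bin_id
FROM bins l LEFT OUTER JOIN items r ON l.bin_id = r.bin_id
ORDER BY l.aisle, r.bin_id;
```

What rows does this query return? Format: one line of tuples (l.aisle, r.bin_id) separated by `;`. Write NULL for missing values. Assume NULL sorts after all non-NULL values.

(B, NULL); (B, NULL); (D, NULL); (D, NULL); (D, NULL); (F, NULL); (G, NULL); (G, NULL); (NULL, NULL)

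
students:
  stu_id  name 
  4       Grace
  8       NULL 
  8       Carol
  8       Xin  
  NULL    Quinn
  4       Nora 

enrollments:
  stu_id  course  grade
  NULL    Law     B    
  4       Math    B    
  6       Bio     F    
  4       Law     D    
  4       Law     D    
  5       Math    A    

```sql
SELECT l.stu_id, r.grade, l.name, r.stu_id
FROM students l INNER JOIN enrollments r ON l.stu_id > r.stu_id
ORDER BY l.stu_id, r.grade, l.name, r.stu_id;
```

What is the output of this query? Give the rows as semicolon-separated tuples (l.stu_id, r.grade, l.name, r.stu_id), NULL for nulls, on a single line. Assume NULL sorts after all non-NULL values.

INNER JOIN keeps only pairs where the ON condition holds.
Matching on l.stu_id > r.stu_id. A NULL in a compared column never satisfies the condition.
- stu_id=4: no matching r row, dropped.
- stu_id=8: 5 matching r row(s), so 5 row(s) emitted.
- stu_id=8: 5 matching r row(s), so 5 row(s) emitted.
- stu_id=8: 5 matching r row(s), so 5 row(s) emitted.
- stu_id=NULL: no matching r row, dropped.
- stu_id=4: no matching r row, dropped.

(8, A, Carol, 5); (8, A, Xin, 5); (8, A, NULL, 5); (8, B, Carol, 4); (8, B, Xin, 4); (8, B, NULL, 4); (8, D, Carol, 4); (8, D, Carol, 4); (8, D, Xin, 4); (8, D, Xin, 4); (8, D, NULL, 4); (8, D, NULL, 4); (8, F, Carol, 6); (8, F, Xin, 6); (8, F, NULL, 6)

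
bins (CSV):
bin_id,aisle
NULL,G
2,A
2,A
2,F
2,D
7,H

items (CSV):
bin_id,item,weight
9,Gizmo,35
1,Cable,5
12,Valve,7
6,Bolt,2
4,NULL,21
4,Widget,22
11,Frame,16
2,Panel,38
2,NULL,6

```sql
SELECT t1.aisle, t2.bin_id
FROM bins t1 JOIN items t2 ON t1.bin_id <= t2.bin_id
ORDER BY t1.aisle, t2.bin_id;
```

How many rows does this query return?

35

INNER JOIN keeps only pairs where the ON condition holds.
Matching on t1.bin_id <= t2.bin_id. A NULL in a compared column never satisfies the condition.
- t1[0] bin_id=NULL → no match; dropped.
- t1[1] bin_id=2 → 8 match(es) in t2 → 8 row(s).
- t1[2] bin_id=2 → 8 match(es) in t2 → 8 row(s).
- t1[3] bin_id=2 → 8 match(es) in t2 → 8 row(s).
- t1[4] bin_id=2 → 8 match(es) in t2 → 8 row(s).
- t1[5] bin_id=7 → 3 match(es) in t2 → 3 row(s).
Total: 35 rows.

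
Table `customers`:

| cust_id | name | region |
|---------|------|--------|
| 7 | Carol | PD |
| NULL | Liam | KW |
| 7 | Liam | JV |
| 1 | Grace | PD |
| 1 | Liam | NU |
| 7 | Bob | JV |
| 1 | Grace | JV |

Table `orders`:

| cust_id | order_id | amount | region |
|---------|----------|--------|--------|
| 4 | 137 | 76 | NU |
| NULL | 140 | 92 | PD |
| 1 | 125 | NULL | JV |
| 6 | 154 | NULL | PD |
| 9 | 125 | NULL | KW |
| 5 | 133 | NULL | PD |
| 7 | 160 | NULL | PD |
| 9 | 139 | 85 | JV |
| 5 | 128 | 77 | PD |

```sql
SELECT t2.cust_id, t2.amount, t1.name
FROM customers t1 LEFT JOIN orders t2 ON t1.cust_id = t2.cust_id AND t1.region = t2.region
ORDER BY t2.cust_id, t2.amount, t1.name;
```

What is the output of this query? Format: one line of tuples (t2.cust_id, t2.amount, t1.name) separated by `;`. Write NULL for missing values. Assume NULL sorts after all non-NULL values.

LEFT JOIN keeps every row from `customers`; unmatched rows get NULL for `orders`'s columns.
Matching on t1.cust_id = t2.cust_id AND t1.region = t2.region. A NULL in a compared column never satisfies the condition.
- t1 (cust_id=7, region=PD) pairs with 1 row(s) of t2.
- t1 (cust_id=NULL, region=KW) has no partner → padded with NULL.
- t1 (cust_id=7, region=JV) has no partner → padded with NULL.
- t1 (cust_id=1, region=PD) has no partner → padded with NULL.
- t1 (cust_id=1, region=NU) has no partner → padded with NULL.
- t1 (cust_id=7, region=JV) has no partner → padded with NULL.
- t1 (cust_id=1, region=JV) pairs with 1 row(s) of t2.
After projecting and ordering:
t2.cust_id | t2.amount | t1.name
1 | NULL | Grace
7 | NULL | Carol
NULL | NULL | Bob
NULL | NULL | Grace
NULL | NULL | Liam
NULL | NULL | Liam
NULL | NULL | Liam

(1, NULL, Grace); (7, NULL, Carol); (NULL, NULL, Bob); (NULL, NULL, Grace); (NULL, NULL, Liam); (NULL, NULL, Liam); (NULL, NULL, Liam)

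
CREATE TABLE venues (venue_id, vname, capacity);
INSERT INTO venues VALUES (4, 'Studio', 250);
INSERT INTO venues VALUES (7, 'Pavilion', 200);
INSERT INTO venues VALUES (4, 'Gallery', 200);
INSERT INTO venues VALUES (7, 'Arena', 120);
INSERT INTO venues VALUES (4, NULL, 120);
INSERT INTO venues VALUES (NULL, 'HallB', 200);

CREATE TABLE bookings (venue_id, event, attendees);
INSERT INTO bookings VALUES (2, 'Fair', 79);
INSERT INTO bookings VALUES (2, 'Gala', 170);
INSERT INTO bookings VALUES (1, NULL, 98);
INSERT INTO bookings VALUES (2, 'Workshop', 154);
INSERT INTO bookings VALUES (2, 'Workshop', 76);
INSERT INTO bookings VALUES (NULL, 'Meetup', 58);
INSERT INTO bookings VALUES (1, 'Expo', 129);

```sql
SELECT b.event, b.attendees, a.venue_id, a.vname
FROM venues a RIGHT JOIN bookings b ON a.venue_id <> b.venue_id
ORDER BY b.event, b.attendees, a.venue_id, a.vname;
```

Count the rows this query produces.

31

RIGHT JOIN keeps every row from `bookings`; unmatched rows get NULL for `venues`'s columns.
Matching on a.venue_id <> b.venue_id. A NULL in a compared column never satisfies the condition.
- venue_id=4: 6 matching b row(s), so 6 row(s) emitted.
- venue_id=7: 6 matching b row(s), so 6 row(s) emitted.
- venue_id=4: 6 matching b row(s), so 6 row(s) emitted.
- venue_id=7: 6 matching b row(s), so 6 row(s) emitted.
- venue_id=4: 6 matching b row(s), so 6 row(s) emitted.
- venue_id=NULL: no matching b row.
- plus 1 unmatched b row(s), each kept with NULL a columns.
Total: 30 matched + 1 padded = 31 rows.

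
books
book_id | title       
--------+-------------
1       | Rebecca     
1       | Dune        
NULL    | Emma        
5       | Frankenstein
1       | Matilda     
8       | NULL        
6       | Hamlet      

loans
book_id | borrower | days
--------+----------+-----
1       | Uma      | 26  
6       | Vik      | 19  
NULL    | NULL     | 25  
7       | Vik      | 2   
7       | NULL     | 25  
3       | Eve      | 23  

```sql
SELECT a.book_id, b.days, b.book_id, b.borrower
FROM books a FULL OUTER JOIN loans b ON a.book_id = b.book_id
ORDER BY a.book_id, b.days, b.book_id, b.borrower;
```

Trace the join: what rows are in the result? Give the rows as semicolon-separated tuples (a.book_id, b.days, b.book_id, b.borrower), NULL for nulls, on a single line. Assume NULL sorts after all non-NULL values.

(1, 26, 1, Uma); (1, 26, 1, Uma); (1, 26, 1, Uma); (5, NULL, NULL, NULL); (6, 19, 6, Vik); (8, NULL, NULL, NULL); (NULL, 2, 7, Vik); (NULL, 23, 3, Eve); (NULL, 25, 7, NULL); (NULL, 25, NULL, NULL); (NULL, NULL, NULL, NULL)

FULL OUTER JOIN keeps every row from both sides; unmatched rows get NULL for the other side's columns.
Matching on a.book_id = b.book_id. A NULL in a compared column never satisfies the condition.
- a (book_id=1) pairs with 1 row(s) of b.
- a (book_id=1) pairs with 1 row(s) of b.
- a (book_id=NULL) has no partner → padded with NULL.
- a (book_id=5) has no partner → padded with NULL.
- a (book_id=1) pairs with 1 row(s) of b.
- a (book_id=8) has no partner → padded with NULL.
- a (book_id=6) pairs with 1 row(s) of b.
- plus 4 unmatched b row(s), each kept with NULL a columns.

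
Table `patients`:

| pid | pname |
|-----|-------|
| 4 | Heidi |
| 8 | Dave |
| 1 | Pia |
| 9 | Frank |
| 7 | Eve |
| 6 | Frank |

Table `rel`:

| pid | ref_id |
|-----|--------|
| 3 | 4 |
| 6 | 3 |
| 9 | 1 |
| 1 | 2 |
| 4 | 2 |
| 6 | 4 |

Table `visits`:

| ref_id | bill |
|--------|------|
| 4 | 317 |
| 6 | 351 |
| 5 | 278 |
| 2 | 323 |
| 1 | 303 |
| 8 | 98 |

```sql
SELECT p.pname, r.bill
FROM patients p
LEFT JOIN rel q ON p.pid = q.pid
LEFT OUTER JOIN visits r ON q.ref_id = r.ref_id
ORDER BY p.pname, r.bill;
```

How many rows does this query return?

7

Step 1 — p LEFT JOIN q on pid → 7 row(s).
Then LEFT JOIN `visits r` on ref_id: each of those 7 rows is kept; rows whose q.ref_id has no match in r get NULL for r's columns.
Result: 7 row(s).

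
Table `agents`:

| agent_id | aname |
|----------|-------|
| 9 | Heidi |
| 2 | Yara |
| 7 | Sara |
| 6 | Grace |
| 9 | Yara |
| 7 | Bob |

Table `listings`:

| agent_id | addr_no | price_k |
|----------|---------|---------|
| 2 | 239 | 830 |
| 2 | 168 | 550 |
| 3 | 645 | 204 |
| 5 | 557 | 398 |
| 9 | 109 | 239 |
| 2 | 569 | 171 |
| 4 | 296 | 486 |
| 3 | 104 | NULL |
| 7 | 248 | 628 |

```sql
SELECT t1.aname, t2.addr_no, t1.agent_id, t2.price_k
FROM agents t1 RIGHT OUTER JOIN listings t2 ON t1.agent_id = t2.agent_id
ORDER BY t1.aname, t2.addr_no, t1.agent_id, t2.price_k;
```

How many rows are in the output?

11

RIGHT JOIN keeps every row from `listings`; unmatched rows get NULL for `agents`'s columns.
Matching on t1.agent_id = t2.agent_id.
- t1 row (agent_id=9): matches 1 t2 row(s) → 1 output row(s).
- t1 row (agent_id=2): matches 3 t2 row(s) → 3 output row(s).
- t1 row (agent_id=7): matches 1 t2 row(s) → 1 output row(s).
- t1 row (agent_id=6): no match.
- t1 row (agent_id=9): matches 1 t2 row(s) → 1 output row(s).
- t1 row (agent_id=7): matches 1 t2 row(s) → 1 output row(s).
- 4 row(s) from t2 found no t1 partner → padded with NULL.
Total: 7 matched + 4 padded = 11 rows.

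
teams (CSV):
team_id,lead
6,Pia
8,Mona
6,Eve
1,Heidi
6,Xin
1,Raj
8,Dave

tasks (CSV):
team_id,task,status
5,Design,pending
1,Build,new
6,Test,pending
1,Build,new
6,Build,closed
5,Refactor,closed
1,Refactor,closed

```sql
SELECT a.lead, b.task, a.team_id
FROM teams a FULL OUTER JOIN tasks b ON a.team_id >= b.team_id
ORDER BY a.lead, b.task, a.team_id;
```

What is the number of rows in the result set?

41

FULL OUTER JOIN keeps every row from both sides; unmatched rows get NULL for the other side's columns.
Matching on a.team_id >= b.team_id.
- a row (team_id=6): matches 7 b row(s) → 7 output row(s).
- a row (team_id=8): matches 7 b row(s) → 7 output row(s).
- a row (team_id=6): matches 7 b row(s) → 7 output row(s).
- a row (team_id=1): matches 3 b row(s) → 3 output row(s).
- a row (team_id=6): matches 7 b row(s) → 7 output row(s).
- a row (team_id=1): matches 3 b row(s) → 3 output row(s).
- a row (team_id=8): matches 7 b row(s) → 7 output row(s).
Total: 41 rows.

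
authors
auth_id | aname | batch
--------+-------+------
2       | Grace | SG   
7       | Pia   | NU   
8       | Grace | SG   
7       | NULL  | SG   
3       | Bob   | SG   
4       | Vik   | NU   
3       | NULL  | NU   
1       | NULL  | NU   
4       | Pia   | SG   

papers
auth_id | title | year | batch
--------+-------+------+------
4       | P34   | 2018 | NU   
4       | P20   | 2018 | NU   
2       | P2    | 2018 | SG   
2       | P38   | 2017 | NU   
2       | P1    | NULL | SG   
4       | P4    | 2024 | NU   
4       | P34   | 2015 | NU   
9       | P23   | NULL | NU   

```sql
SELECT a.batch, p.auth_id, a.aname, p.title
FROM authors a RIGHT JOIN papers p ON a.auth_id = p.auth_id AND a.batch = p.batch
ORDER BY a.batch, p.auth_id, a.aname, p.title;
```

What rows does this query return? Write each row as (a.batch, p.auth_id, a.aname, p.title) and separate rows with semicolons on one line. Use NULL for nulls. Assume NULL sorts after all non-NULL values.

(NU, 4, Vik, P20); (NU, 4, Vik, P34); (NU, 4, Vik, P34); (NU, 4, Vik, P4); (SG, 2, Grace, P1); (SG, 2, Grace, P2); (NULL, 2, NULL, P38); (NULL, 9, NULL, P23)

RIGHT JOIN keeps every row from `papers`; unmatched rows get NULL for `authors`'s columns.
Matching on a.auth_id = p.auth_id AND a.batch = p.batch.
- auth_id=2, batch=SG: 2 matching p row(s), so 2 row(s) emitted.
- auth_id=7, batch=NU: no matching p row.
- auth_id=8, batch=SG: no matching p row.
- auth_id=7, batch=SG: no matching p row.
- auth_id=3, batch=SG: no matching p row.
- auth_id=4, batch=NU: 4 matching p row(s), so 4 row(s) emitted.
- auth_id=3, batch=NU: no matching p row.
- auth_id=1, batch=NU: no matching p row.
- auth_id=4, batch=SG: no matching p row.
- plus 2 unmatched p row(s), each kept with NULL a columns.
After projecting and ordering:
a.batch | p.auth_id | a.aname | p.title
NU | 4 | Vik | P20
NU | 4 | Vik | P34
NU | 4 | Vik | P34
NU | 4 | Vik | P4
SG | 2 | Grace | P1
SG | 2 | Grace | P2
NULL | 2 | NULL | P38
NULL | 9 | NULL | P23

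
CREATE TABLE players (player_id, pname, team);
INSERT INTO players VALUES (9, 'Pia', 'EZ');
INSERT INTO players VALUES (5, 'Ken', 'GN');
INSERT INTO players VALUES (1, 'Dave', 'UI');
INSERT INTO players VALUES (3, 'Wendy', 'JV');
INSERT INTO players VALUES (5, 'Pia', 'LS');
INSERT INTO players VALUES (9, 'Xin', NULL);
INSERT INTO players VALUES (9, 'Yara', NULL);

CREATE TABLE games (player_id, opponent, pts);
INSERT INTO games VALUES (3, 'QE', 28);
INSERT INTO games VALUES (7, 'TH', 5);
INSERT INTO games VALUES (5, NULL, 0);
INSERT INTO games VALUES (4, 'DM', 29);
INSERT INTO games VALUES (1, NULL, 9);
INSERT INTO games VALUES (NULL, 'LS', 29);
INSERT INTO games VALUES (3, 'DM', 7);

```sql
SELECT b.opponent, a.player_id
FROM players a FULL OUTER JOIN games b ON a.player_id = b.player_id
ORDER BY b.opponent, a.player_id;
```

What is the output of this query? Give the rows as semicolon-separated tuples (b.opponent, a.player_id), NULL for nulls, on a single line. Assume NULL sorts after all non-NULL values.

(DM, 3); (DM, NULL); (LS, NULL); (QE, 3); (TH, NULL); (NULL, 1); (NULL, 5); (NULL, 5); (NULL, 9); (NULL, 9); (NULL, 9)

FULL OUTER JOIN keeps every row from both sides; unmatched rows get NULL for the other side's columns.
Matching on a.player_id = b.player_id. A NULL in a compared column never satisfies the condition.
Matched pairs: 5; unmatched a rows kept: 3; unmatched b rows kept: 3.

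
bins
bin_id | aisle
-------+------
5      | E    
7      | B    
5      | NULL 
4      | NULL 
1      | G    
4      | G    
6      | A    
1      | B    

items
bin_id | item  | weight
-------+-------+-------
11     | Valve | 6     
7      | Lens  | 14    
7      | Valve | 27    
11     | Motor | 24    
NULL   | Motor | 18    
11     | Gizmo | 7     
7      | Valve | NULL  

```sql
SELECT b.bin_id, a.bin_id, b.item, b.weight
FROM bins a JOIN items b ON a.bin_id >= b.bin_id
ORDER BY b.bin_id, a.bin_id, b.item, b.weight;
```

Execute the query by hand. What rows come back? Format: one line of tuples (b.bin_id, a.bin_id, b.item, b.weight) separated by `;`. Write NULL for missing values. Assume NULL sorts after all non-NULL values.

INNER JOIN keeps only pairs where the ON condition holds.
Matching on a.bin_id >= b.bin_id. A NULL in a compared column never satisfies the condition.
Matched pairs: 3.

(7, 7, Lens, 14); (7, 7, Valve, 27); (7, 7, Valve, NULL)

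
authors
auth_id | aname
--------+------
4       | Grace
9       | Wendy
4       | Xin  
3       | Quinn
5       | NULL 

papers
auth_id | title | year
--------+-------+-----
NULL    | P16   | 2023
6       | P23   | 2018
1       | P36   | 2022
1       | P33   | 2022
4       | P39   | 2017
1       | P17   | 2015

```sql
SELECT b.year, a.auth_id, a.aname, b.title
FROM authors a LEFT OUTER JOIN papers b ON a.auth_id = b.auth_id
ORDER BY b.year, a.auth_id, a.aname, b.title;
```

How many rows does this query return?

LEFT JOIN keeps every row from `authors`; unmatched rows get NULL for `papers`'s columns.
Matching on a.auth_id = b.auth_id. A NULL in a compared column never satisfies the condition.
Matched pairs: 2; unmatched a rows kept: 3.
Total: 2 matched + 3 padded = 5 rows.

5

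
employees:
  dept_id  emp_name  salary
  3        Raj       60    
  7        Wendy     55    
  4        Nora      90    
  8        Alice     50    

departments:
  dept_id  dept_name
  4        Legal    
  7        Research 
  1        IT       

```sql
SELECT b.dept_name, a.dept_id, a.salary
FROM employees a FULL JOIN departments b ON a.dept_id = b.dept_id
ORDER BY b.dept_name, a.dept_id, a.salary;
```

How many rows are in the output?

5

FULL OUTER JOIN keeps every row from both sides; unmatched rows get NULL for the other side's columns.
Matching on a.dept_id = b.dept_id.
- a[0] dept_id=3 → no match; kept with NULLs on the b side.
- a[1] dept_id=7 → 1 match(es) in b → 1 row(s).
- a[2] dept_id=4 → 1 match(es) in b → 1 row(s).
- a[3] dept_id=8 → no match; kept with NULLs on the b side.
- 1 row(s) from b found no a partner → padded with NULL.
Total: 2 matched + 3 padded = 5 rows.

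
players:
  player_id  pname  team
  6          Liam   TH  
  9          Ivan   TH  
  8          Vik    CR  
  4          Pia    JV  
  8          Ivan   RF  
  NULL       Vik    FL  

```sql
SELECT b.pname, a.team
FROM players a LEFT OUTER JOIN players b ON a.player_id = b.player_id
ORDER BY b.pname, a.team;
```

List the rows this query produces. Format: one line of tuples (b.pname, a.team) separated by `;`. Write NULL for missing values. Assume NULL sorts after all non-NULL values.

(Ivan, CR); (Ivan, RF); (Ivan, TH); (Liam, TH); (Pia, JV); (Vik, CR); (Vik, RF); (NULL, FL)

LEFT JOIN keeps every row from `players a`; unmatched rows get NULL for `players b`'s columns.
Matching on a.player_id = b.player_id. A NULL in a compared column never satisfies the condition.
- a[0] player_id=6 → 1 match(es) in b → 1 row(s).
- a[1] player_id=9 → 1 match(es) in b → 1 row(s).
- a[2] player_id=8 → 2 match(es) in b → 2 row(s).
- a[3] player_id=4 → 1 match(es) in b → 1 row(s).
- a[4] player_id=8 → 2 match(es) in b → 2 row(s).
- a[5] player_id=NULL → no match; kept with NULLs on the b side.
After projecting and ordering:
b.pname | a.team
Ivan | CR
Ivan | RF
Ivan | TH
Liam | TH
Pia | JV
Vik | CR
Vik | RF
NULL | FL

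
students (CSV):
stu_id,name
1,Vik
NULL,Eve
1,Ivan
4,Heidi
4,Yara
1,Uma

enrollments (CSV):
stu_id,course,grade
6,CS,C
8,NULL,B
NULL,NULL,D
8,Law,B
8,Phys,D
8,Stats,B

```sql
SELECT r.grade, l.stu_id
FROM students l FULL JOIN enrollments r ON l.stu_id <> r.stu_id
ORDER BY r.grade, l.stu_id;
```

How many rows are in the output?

FULL OUTER JOIN keeps every row from both sides; unmatched rows get NULL for the other side's columns.
Matching on l.stu_id <> r.stu_id. A NULL in a compared column never satisfies the condition.
Matched pairs: 25; unmatched l rows kept: 1; unmatched r rows kept: 1.
Total: 25 matched + 2 padded = 27 rows.

27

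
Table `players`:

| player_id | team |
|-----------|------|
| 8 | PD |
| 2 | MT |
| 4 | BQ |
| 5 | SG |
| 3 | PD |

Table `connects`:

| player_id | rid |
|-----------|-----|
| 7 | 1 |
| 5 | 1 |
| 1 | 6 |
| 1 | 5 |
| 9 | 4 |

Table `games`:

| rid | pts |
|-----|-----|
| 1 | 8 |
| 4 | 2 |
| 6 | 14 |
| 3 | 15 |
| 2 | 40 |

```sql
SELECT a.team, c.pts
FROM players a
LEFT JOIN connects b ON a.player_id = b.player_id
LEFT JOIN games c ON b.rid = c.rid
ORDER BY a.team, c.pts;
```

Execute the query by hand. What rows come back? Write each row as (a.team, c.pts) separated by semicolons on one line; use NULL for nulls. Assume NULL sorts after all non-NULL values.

Evaluate left to right. First `players a LEFT JOIN connects b` on player_id: 5 row(s).
Then LEFT JOIN `games c` on rid: each of those 5 rows is kept; rows whose b.rid has no match in c get NULL for c's columns.

(BQ, NULL); (MT, NULL); (PD, NULL); (PD, NULL); (SG, 8)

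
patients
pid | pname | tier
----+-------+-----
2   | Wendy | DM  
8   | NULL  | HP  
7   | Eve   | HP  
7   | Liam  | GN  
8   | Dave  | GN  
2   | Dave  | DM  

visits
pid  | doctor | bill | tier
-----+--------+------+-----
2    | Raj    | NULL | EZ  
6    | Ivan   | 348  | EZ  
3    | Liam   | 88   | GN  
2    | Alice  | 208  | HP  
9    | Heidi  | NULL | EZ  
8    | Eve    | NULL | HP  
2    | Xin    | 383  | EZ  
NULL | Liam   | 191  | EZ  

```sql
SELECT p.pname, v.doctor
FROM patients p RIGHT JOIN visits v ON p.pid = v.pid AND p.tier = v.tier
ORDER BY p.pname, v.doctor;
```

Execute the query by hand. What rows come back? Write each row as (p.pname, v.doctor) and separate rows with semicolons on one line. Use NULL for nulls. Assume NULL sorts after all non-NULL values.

RIGHT JOIN keeps every row from `visits`; unmatched rows get NULL for `patients`'s columns.
Matching on p.pid = v.pid AND p.tier = v.tier. A NULL in a compared column never satisfies the condition.
Matched pairs: 1; unmatched v rows kept: 7.

(NULL, Alice); (NULL, Eve); (NULL, Heidi); (NULL, Ivan); (NULL, Liam); (NULL, Liam); (NULL, Raj); (NULL, Xin)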